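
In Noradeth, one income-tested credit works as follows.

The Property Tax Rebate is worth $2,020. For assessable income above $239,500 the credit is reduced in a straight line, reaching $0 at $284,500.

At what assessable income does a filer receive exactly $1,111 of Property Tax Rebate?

$1,111 is 1,111/2,020 of the full $2,020, so 909/2,020 of the $45,000 range has been used: income = $239,500 + $45,000 × 909/2,020 = $259,750.

$259,750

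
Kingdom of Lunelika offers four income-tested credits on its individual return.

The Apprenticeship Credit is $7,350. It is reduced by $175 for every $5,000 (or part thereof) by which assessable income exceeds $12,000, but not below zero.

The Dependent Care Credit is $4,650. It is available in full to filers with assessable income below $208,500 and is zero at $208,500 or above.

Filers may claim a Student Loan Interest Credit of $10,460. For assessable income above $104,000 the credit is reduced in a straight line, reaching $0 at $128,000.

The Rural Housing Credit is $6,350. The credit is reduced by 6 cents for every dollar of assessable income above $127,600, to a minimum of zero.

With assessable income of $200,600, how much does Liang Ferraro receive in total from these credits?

Apprenticeship Credit: income exceeds $12,000 by $188,600, which is 38 full-or-partial $5,000 increments; reduction = 38 × $175 = $6,650, leaving $700.
Dependent Care Credit: $200,600 is below the $208,500 cutoff, so the full $4,650 applies.
Student Loan Interest Credit: $200,600 is at or above $128,000, so the credit is $0.
Rural Housing Credit: 6% of the $73,000 excess over $127,600 is $4,380; credit = $6,350 − $4,380 = $1,970.
Total: $700 + $4,650 + $0 + $1,970 = $7,320.

$7,320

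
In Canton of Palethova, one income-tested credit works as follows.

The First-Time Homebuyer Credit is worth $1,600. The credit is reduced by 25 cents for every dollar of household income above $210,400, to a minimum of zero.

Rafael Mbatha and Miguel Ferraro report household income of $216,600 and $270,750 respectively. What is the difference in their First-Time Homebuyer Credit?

$50

Rafael ($216,600): First-Time Homebuyer Credit: 25% of the $6,200 excess over $210,400 is $1,550; credit = $1,600 − $1,550 = $50.
Miguel ($270,750): First-Time Homebuyer Credit: 25% of the $60,350 excess over $210,400 is $15,087.50 ≥ base, so the credit is $0.
Difference: |$50 − $0| = $50.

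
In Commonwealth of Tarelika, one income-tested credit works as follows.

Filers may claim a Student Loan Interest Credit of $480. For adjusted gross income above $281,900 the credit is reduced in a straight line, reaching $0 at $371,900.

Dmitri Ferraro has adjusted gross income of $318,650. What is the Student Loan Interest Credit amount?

Student Loan Interest Credit: $318,650 is $36,750 into a $90,000 phase-out range, leaving 53,250/90,000 of the credit: $480 × 53,250/90,000 = $284.

$284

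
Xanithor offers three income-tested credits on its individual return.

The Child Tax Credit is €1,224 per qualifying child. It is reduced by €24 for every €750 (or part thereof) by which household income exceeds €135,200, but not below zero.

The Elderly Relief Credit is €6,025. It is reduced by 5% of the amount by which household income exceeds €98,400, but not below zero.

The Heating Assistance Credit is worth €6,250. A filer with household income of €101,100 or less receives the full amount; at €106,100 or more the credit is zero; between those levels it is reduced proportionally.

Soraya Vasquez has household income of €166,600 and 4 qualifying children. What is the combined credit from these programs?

€6,503

Child Tax Credit: base = 4 × €1,224 = €4,896. income exceeds €135,200 by €31,400, which is 42 full-or-partial €750 increments; reduction = 42 × €24 = €1,008, leaving €3,888.
Elderly Relief Credit: 5% of the €68,200 excess over €98,400 is €3,410; credit = €6,025 − €3,410 = €2,615.
Heating Assistance Credit: €166,600 is at or above €106,100, so the credit is €0.
Total: €3,888 + €2,615 + €0 = €6,503.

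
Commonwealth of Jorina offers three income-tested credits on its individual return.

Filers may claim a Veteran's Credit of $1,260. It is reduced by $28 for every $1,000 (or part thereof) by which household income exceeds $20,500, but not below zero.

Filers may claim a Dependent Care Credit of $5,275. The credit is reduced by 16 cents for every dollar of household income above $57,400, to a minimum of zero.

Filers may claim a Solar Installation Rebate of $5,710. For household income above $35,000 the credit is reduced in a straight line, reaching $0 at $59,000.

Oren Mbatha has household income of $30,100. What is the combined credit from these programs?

Veteran's Credit: income exceeds $20,500 by $9,600, which is 10 full-or-partial $1,000 increments; reduction = 10 × $28 = $280, leaving $980.
Dependent Care Credit: $30,100 is at or below the $57,400 threshold, so the full $5,275 applies.
Solar Installation Rebate: $30,100 is at or below the $35,000 threshold, so the full $5,710 applies.
Total: $980 + $5,275 + $5,710 = $11,965.

$11,965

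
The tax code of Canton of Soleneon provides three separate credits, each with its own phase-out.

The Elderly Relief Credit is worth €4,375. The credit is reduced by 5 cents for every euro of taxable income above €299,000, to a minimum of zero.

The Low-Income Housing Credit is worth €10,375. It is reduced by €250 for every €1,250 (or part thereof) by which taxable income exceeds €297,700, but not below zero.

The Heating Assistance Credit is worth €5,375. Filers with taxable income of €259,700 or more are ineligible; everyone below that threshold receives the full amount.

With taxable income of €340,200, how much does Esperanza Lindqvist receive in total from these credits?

€4,190

Elderly Relief Credit: 5% of the €41,200 excess over €299,000 is €2,060; credit = €4,375 − €2,060 = €2,315.
Low-Income Housing Credit: income exceeds €297,700 by €42,500, which is 34 full-or-partial €1,250 increments; reduction = 34 × €250 = €8,500, leaving €1,875.
Heating Assistance Credit: €340,200 meets or exceeds the €259,700 cutoff, so the credit is €0.
Total: €2,315 + €1,875 + €0 = €4,190.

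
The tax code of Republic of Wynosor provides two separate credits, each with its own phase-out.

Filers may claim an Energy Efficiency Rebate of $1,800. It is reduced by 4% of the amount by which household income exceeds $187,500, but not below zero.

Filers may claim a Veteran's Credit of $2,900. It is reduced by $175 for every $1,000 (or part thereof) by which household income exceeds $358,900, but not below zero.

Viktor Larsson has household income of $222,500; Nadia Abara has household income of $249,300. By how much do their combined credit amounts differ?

Viktor ($222,500): Energy Efficiency Rebate: 4% of the $35,000 excess over $187,500 is $1,400; credit = $1,800 − $1,400 = $400. Veteran's Credit: $222,500 is at or below the $358,900 threshold, so the full $2,900 applies. total $400 + $2,900 = $3,300
Nadia ($249,300): Energy Efficiency Rebate: 4% of the $61,800 excess over $187,500 is $2,472 ≥ base, so the credit is $0. Veteran's Credit: $249,300 is at or below the $358,900 threshold, so the full $2,900 applies. total $0 + $2,900 = $2,900
Difference: |$3,300 − $2,900| = $400.

$400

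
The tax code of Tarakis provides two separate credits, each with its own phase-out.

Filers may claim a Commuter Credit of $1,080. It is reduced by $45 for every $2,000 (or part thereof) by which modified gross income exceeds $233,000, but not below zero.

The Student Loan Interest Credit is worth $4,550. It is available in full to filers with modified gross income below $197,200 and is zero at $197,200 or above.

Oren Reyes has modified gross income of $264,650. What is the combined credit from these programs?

$360

Commuter Credit: income exceeds $233,000 by $31,650, which is 16 full-or-partial $2,000 increments; reduction = 16 × $45 = $720, leaving $360.
Student Loan Interest Credit: $264,650 meets or exceeds the $197,200 cutoff, so the credit is $0.
Total: $360 + $0 = $360.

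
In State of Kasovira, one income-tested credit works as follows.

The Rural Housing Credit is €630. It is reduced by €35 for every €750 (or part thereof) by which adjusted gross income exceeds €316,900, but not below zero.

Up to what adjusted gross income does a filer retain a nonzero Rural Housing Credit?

€329,650

After 17 increments the reduction is 17 × €35 = €595, leaving €35; one more increment wipes it out. Increment 17 ends at excess 17 × €750 = €12,750, so the highest qualifying income is €316,900 + €12,750 = €329,650.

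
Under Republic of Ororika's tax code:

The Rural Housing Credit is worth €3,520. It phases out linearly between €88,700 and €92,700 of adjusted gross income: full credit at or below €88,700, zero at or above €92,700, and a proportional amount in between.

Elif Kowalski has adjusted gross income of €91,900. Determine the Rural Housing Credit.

Rural Housing Credit: €91,900 is €3,200 into a €4,000 phase-out range, leaving 800/4,000 of the credit: €3,520 × 800/4,000 = €704.

€704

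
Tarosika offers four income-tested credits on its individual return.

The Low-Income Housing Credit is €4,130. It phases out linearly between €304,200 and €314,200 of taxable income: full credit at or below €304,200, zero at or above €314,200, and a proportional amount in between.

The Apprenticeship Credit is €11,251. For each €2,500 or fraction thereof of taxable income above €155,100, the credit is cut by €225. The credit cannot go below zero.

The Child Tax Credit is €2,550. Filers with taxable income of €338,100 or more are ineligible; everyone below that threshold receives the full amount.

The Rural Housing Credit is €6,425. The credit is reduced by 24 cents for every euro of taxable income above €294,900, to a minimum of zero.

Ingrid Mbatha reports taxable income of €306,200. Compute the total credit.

€9,567

Low-Income Housing Credit: €306,200 is €2,000 into a €10,000 phase-out range, leaving 8,000/10,000 of the credit: €4,130 × 8,000/10,000 = €3,304.
Apprenticeship Credit: income exceeds €155,100 by €151,100 → 61 increments × €225 = €13,725 ≥ base, so the credit is €0.
Child Tax Credit: €306,200 is below the €338,100 cutoff, so the full €2,550 applies.
Rural Housing Credit: 24% of the €11,300 excess over €294,900 is €2,712; credit = €6,425 − €2,712 = €3,713.
Total: €3,304 + €0 + €2,550 + €3,713 = €9,567.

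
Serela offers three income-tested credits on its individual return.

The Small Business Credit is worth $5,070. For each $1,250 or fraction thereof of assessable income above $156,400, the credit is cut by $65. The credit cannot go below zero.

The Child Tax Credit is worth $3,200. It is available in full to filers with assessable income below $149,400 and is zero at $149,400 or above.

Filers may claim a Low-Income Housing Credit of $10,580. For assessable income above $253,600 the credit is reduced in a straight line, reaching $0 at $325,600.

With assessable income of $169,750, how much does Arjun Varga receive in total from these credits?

$14,935

Small Business Credit: income exceeds $156,400 by $13,350, which is 11 full-or-partial $1,250 increments; reduction = 11 × $65 = $715, leaving $4,355.
Child Tax Credit: $169,750 meets or exceeds the $149,400 cutoff, so the credit is $0.
Low-Income Housing Credit: $169,750 is at or below the $253,600 threshold, so the full $10,580 applies.
Total: $4,355 + $0 + $10,580 = $14,935.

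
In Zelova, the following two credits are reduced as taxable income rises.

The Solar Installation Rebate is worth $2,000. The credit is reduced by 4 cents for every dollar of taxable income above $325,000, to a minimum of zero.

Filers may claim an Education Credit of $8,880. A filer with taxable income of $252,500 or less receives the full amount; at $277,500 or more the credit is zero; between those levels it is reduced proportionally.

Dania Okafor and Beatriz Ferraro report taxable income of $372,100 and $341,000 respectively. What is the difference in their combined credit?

$1,244

Dania ($372,100): Solar Installation Rebate: 4% of the $47,100 excess over $325,000 is $1,884; credit = $2,000 − $1,884 = $116. Education Credit: $372,100 is at or above $277,500, so the credit is $0. total $116 + $0 = $116
Beatriz ($341,000): Solar Installation Rebate: 4% of the $16,000 excess over $325,000 is $640; credit = $2,000 − $640 = $1,360. Education Credit: $341,000 is at or above $277,500, so the credit is $0. total $1,360 + $0 = $1,360
Difference: |$116 − $1,360| = $1,244.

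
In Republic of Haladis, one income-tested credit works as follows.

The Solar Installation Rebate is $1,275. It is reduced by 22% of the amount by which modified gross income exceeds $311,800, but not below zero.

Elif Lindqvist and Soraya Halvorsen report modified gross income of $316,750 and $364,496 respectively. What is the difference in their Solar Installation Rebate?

Elif ($316,750): Solar Installation Rebate: 22% of the $4,950 excess over $311,800 is $1,089; credit = $1,275 − $1,089 = $186.
Soraya ($364,496): Solar Installation Rebate: 22% of the $52,696 excess over $311,800 is $11,593.12 ≥ base, so the credit is $0.
Difference: |$186 − $0| = $186.

$186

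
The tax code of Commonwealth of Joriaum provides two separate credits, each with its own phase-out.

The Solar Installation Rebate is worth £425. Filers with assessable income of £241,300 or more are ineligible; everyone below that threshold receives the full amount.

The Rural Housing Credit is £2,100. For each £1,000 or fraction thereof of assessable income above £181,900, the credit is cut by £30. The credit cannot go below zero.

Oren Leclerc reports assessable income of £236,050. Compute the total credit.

£875

Solar Installation Rebate: £236,050 is below the £241,300 cutoff, so the full £425 applies.
Rural Housing Credit: income exceeds £181,900 by £54,150, which is 55 full-or-partial £1,000 increments; reduction = 55 × £30 = £1,650, leaving £450.
Total: £425 + £450 = £875.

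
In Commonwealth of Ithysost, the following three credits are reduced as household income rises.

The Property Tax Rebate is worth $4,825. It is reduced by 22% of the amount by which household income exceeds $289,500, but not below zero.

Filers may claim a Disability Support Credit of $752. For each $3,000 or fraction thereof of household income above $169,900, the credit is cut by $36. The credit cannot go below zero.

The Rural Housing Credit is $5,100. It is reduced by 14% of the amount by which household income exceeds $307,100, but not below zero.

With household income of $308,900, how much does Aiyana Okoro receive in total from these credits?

Property Tax Rebate: 22% of the $19,400 excess over $289,500 is $4,268; credit = $4,825 − $4,268 = $557.
Disability Support Credit: income exceeds $169,900 by $139,000 → 47 increments × $36 = $1,692 ≥ base, so the credit is $0.
Rural Housing Credit: 14% of the $1,800 excess over $307,100 is $252; credit = $5,100 − $252 = $4,848.
Total: $557 + $0 + $4,848 = $5,405.

$5,405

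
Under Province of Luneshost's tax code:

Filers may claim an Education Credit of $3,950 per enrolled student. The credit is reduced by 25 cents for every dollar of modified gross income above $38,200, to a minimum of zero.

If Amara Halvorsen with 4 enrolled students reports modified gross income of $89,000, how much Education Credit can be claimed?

$3,100

Education Credit: base = 4 × $3,950 = $15,800. 25% of the $50,800 excess over $38,200 is $12,700; credit = $15,800 − $12,700 = $3,100.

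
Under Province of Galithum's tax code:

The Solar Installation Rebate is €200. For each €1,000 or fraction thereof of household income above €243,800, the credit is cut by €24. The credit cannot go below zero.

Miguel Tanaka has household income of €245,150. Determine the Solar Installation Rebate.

€152

Solar Installation Rebate: income exceeds €243,800 by €1,350, which is 2 full-or-partial €1,000 increments; reduction = 2 × €24 = €48, leaving €152.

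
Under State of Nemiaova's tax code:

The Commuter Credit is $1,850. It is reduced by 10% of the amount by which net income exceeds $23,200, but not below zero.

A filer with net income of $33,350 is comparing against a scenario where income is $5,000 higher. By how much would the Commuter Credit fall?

At $33,350 — 10% of the $10,150 excess over $23,200 is $1,015; credit = $1,850 − $1,015 = $835.
At $38,350 — 10% of the $15,150 excess over $23,200 is $1,515; credit = $1,850 − $1,515 = $335.
Lost: $835 − $335 = $500.

$500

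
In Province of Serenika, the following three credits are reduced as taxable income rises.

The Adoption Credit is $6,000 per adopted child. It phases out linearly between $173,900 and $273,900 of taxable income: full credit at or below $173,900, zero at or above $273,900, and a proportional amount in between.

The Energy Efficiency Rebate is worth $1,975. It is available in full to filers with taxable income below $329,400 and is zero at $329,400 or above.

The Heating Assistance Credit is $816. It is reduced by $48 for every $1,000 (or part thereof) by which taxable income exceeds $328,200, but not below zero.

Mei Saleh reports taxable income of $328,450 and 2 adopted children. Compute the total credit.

Adoption Credit: base = 2 × $6,000 = $12,000. $328,450 is at or above $273,900, so the credit is $0.
Energy Efficiency Rebate: $328,450 is below the $329,400 cutoff, so the full $1,975 applies.
Heating Assistance Credit: income exceeds $328,200 by $250, which is 1 full-or-partial $1,000 increment; reduction = 1 × $48 = $48, leaving $768.
Total: $0 + $1,975 + $768 = $2,743.

$2,743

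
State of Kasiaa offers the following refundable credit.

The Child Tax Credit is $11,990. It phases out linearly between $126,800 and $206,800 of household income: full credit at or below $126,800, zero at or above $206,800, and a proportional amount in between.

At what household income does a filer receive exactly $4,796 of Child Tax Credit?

$174,800

$4,796 is 4,796/11,990 of the full $11,990, so 7,194/11,990 of the $80,000 range has been used: income = $126,800 + $80,000 × 7,194/11,990 = $174,800.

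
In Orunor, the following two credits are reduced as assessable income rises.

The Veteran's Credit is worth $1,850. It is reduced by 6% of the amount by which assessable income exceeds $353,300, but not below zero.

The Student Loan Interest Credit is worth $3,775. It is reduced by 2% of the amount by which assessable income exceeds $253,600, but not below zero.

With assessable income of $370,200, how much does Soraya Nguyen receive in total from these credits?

Veteran's Credit: 6% of the $16,900 excess over $353,300 is $1,014; credit = $1,850 − $1,014 = $836.
Student Loan Interest Credit: 2% of the $116,600 excess over $253,600 is $2,332; credit = $3,775 − $2,332 = $1,443.
Total: $836 + $1,443 = $2,279.

$2,279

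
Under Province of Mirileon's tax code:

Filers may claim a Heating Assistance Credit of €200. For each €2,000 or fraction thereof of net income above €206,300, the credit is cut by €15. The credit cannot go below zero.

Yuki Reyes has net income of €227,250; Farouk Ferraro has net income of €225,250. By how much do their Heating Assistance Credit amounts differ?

€15

Yuki (€227,250): Heating Assistance Credit: income exceeds €206,300 by €20,950, which is 11 full-or-partial €2,000 increments; reduction = 11 × €15 = €165, leaving €35.
Farouk (€225,250): Heating Assistance Credit: income exceeds €206,300 by €18,950, which is 10 full-or-partial €2,000 increments; reduction = 10 × €15 = €150, leaving €50.
Difference: |€35 − €50| = €15.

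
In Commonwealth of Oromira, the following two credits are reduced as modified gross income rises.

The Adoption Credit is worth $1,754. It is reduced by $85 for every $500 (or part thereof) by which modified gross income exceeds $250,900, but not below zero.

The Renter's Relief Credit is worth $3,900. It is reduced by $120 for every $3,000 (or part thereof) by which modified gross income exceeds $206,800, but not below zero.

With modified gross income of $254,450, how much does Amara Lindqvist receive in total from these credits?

$3,054

Adoption Credit: income exceeds $250,900 by $3,550, which is 8 full-or-partial $500 increments; reduction = 8 × $85 = $680, leaving $1,074.
Renter's Relief Credit: income exceeds $206,800 by $47,650, which is 16 full-or-partial $3,000 increments; reduction = 16 × $120 = $1,920, leaving $1,980.
Total: $1,074 + $1,980 = $3,054.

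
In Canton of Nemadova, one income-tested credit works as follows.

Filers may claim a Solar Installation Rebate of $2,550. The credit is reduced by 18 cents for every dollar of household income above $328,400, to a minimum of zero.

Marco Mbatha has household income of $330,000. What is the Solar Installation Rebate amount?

Solar Installation Rebate: 18% of the $1,600 excess over $328,400 is $288; credit = $2,550 − $288 = $2,262.

$2,262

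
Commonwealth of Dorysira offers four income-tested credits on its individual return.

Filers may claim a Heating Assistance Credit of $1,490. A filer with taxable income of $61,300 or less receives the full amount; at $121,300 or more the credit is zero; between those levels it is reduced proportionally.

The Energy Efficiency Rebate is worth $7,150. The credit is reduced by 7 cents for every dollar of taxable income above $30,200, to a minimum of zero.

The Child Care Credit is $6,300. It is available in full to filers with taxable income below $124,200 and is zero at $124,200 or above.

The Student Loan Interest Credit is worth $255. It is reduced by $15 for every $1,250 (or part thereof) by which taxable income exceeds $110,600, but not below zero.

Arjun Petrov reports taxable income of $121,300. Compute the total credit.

$7,193

Heating Assistance Credit: $121,300 is at or above $121,300, so the credit is $0.
Energy Efficiency Rebate: 7% of the $91,100 excess over $30,200 is $6,377; credit = $7,150 − $6,377 = $773.
Child Care Credit: $121,300 is below the $124,200 cutoff, so the full $6,300 applies.
Student Loan Interest Credit: income exceeds $110,600 by $10,700, which is 9 full-or-partial $1,250 increments; reduction = 9 × $15 = $135, leaving $120.
Total: $0 + $773 + $6,300 + $120 = $7,193.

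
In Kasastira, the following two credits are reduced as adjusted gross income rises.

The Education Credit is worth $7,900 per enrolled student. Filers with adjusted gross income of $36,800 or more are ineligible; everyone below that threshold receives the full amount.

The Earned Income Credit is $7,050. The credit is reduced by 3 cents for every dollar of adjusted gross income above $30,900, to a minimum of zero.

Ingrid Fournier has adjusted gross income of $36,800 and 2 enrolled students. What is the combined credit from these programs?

Education Credit: base = 2 × $7,900 = $15,800. $36,800 meets or exceeds the $36,800 cutoff, so the credit is $0.
Earned Income Credit: 3% of the $5,900 excess over $30,900 is $177; credit = $7,050 − $177 = $6,873.
Total: $0 + $6,873 = $6,873.

$6,873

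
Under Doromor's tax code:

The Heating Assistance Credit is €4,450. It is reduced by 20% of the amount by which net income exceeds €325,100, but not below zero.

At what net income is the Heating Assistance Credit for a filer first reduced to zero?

The credit falls by 20% of each euro above €325,100, so it reaches zero when the excess is €4,450 / 20% = €22,250: income = €325,100 + €22,250 = €347,350.

€347,350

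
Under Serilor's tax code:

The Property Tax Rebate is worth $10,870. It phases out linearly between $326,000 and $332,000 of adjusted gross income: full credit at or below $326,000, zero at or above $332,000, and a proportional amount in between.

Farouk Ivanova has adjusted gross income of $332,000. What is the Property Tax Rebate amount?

$0

Property Tax Rebate: $332,000 is at or above $332,000, so the credit is $0.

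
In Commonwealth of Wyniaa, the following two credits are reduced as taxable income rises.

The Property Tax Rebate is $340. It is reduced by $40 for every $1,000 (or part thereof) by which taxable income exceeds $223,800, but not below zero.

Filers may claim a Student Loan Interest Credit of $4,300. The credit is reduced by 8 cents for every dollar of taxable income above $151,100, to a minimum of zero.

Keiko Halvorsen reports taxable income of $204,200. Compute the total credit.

$392

Property Tax Rebate: $204,200 is at or below the $223,800 threshold, so the full $340 applies.
Student Loan Interest Credit: 8% of the $53,100 excess over $151,100 is $4,248; credit = $4,300 − $4,248 = $52.
Total: $340 + $52 = $392.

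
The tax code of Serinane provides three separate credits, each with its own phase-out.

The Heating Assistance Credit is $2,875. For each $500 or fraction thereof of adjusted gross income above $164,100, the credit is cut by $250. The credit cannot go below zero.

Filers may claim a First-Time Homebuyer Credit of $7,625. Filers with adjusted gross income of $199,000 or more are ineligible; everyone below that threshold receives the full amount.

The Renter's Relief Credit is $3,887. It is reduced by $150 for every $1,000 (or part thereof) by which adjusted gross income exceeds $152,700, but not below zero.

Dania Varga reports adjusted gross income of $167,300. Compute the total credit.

Heating Assistance Credit: income exceeds $164,100 by $3,200, which is 7 full-or-partial $500 increments; reduction = 7 × $250 = $1,750, leaving $1,125.
First-Time Homebuyer Credit: $167,300 is below the $199,000 cutoff, so the full $7,625 applies.
Renter's Relief Credit: income exceeds $152,700 by $14,600, which is 15 full-or-partial $1,000 increments; reduction = 15 × $150 = $2,250, leaving $1,637.
Total: $1,125 + $7,625 + $1,637 = $10,387.

$10,387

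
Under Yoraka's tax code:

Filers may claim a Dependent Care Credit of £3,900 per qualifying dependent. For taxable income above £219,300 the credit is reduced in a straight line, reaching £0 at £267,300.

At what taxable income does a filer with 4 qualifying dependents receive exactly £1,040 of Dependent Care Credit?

Full credit = 4 × £3,900 = £15,600.
£1,040 is 1,040/15,600 of the full £15,600, so 14,560/15,600 of the £48,000 range has been used: income = £219,300 + £48,000 × 14,560/15,600 = £264,100.

£264,100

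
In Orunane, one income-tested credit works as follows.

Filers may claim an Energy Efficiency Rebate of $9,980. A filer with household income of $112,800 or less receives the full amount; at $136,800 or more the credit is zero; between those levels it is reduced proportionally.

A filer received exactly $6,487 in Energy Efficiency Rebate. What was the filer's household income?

$121,200

$6,487 is 6,487/9,980 of the full $9,980, so 3,493/9,980 of the $24,000 range has been used: income = $112,800 + $24,000 × 3,493/9,980 = $121,200.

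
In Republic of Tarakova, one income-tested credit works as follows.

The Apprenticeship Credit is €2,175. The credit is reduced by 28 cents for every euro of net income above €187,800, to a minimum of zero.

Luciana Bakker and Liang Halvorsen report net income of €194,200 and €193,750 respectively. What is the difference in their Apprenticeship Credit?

€126

Luciana (€194,200): Apprenticeship Credit: 28% of the €6,400 excess over €187,800 is €1,792; credit = €2,175 − €1,792 = €383.
Liang (€193,750): Apprenticeship Credit: 28% of the €5,950 excess over €187,800 is €1,666; credit = €2,175 − €1,666 = €509.
Difference: |€383 − €509| = €126.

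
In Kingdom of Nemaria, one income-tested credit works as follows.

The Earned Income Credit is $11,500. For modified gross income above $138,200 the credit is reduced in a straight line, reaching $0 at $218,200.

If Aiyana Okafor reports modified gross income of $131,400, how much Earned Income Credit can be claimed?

$11,500

Earned Income Credit: $131,400 is at or below the $138,200 threshold, so the full $11,500 applies.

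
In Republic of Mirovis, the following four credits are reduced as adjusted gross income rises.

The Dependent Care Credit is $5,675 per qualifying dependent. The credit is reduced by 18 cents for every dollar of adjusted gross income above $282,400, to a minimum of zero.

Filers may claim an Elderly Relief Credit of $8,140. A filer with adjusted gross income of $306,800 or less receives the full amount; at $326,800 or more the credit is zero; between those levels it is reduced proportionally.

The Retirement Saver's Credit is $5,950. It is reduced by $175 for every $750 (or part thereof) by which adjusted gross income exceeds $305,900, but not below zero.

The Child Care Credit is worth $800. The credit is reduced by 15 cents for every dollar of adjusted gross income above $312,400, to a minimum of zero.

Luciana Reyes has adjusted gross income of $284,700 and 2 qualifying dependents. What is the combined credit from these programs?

$25,826

Dependent Care Credit: base = 2 × $5,675 = $11,350. 18% of the $2,300 excess over $282,400 is $414; credit = $11,350 − $414 = $10,936.
Elderly Relief Credit: $284,700 is at or below the $306,800 threshold, so the full $8,140 applies.
Retirement Saver's Credit: $284,700 is at or below the $305,900 threshold, so the full $5,950 applies.
Child Care Credit: $284,700 is at or below the $312,400 threshold, so the full $800 applies.
Total: $10,936 + $8,140 + $5,950 + $800 = $25,826.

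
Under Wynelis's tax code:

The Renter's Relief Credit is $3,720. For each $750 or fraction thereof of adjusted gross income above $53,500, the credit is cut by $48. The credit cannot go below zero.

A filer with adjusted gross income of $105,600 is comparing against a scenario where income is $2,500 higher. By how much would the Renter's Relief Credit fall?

At $105,600 — income exceeds $53,500 by $52,100, which is 70 full-or-partial $750 increments; reduction = 70 × $48 = $3,360, leaving $360.
At $108,100 — income exceeds $53,500 by $54,600, which is 73 full-or-partial $750 increments; reduction = 73 × $48 = $3,504, leaving $216.
Lost: $360 − $216 = $144.

$144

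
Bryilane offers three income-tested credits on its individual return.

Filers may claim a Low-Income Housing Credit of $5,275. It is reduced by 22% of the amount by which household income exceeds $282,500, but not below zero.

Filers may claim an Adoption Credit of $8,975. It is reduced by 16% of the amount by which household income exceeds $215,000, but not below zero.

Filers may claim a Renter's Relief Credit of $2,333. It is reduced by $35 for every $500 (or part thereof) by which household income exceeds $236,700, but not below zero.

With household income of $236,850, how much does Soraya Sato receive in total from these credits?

$13,052

Low-Income Housing Credit: $236,850 is at or below the $282,500 threshold, so the full $5,275 applies.
Adoption Credit: 16% of the $21,850 excess over $215,000 is $3,496; credit = $8,975 − $3,496 = $5,479.
Renter's Relief Credit: income exceeds $236,700 by $150, which is 1 full-or-partial $500 increment; reduction = 1 × $35 = $35, leaving $2,298.
Total: $5,275 + $5,479 + $2,298 = $13,052.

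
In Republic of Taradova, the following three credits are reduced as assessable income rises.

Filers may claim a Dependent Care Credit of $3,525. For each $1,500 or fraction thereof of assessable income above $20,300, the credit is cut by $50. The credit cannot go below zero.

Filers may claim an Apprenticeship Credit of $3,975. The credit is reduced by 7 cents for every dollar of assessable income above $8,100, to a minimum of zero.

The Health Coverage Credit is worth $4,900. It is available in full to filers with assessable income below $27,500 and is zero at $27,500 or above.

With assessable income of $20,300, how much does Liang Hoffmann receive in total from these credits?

Dependent Care Credit: $20,300 is at or below the $20,300 threshold, so the full $3,525 applies.
Apprenticeship Credit: 7% of the $12,200 excess over $8,100 is $854; credit = $3,975 − $854 = $3,121.
Health Coverage Credit: $20,300 is below the $27,500 cutoff, so the full $4,900 applies.
Total: $3,525 + $3,121 + $4,900 = $11,546.

$11,546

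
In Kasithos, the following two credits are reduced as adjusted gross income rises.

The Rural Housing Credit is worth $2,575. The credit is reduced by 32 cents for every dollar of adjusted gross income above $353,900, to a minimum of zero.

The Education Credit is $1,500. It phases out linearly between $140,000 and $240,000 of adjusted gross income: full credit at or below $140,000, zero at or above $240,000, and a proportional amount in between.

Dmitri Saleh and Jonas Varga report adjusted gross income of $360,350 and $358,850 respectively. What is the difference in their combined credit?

$480

Dmitri ($360,350): Rural Housing Credit: 32% of the $6,450 excess over $353,900 is $2,064; credit = $2,575 − $2,064 = $511. Education Credit: $360,350 is at or above $240,000, so the credit is $0. total $511 + $0 = $511
Jonas ($358,850): Rural Housing Credit: 32% of the $4,950 excess over $353,900 is $1,584; credit = $2,575 − $1,584 = $991. Education Credit: $358,850 is at or above $240,000, so the credit is $0. total $991 + $0 = $991
Difference: |$511 − $991| = $480.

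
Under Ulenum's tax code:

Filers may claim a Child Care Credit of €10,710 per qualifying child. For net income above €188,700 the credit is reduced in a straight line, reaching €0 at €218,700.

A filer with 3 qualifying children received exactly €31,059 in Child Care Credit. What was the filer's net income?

Full credit = 3 × €10,710 = €32,130.
€31,059 is 31,059/32,130 of the full €32,130, so 1,071/32,130 of the €30,000 range has been used: income = €188,700 + €30,000 × 1,071/32,130 = €189,700.

€189,700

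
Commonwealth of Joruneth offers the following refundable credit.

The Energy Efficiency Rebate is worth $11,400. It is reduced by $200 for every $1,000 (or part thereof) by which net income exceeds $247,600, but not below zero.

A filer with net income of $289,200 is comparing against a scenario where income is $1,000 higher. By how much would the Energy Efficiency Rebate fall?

At $289,200 — income exceeds $247,600 by $41,600, which is 42 full-or-partial $1,000 increments; reduction = 42 × $200 = $8,400, leaving $3,000.
At $290,200 — income exceeds $247,600 by $42,600, which is 43 full-or-partial $1,000 increments; reduction = 43 × $200 = $8,600, leaving $2,800.
Lost: $3,000 − $2,800 = $200.

$200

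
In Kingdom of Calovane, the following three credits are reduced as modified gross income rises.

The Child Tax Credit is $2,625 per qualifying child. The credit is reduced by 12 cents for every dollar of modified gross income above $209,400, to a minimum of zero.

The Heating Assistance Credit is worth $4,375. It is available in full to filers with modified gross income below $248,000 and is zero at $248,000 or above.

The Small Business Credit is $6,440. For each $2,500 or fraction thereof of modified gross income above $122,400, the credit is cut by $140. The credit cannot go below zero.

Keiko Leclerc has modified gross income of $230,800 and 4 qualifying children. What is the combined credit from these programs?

$12,587

Child Tax Credit: base = 4 × $2,625 = $10,500. 12% of the $21,400 excess over $209,400 is $2,568; credit = $10,500 − $2,568 = $7,932.
Heating Assistance Credit: $230,800 is below the $248,000 cutoff, so the full $4,375 applies.
Small Business Credit: income exceeds $122,400 by $108,400, which is 44 full-or-partial $2,500 increments; reduction = 44 × $140 = $6,160, leaving $280.
Total: $7,932 + $4,375 + $280 = $12,587.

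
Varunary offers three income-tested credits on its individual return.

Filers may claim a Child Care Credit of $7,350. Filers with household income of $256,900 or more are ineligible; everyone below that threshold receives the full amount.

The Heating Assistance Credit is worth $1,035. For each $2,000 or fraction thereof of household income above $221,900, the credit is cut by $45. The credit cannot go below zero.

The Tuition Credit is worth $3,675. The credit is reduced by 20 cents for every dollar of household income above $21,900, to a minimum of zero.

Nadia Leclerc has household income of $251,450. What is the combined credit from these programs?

Child Care Credit: $251,450 is below the $256,900 cutoff, so the full $7,350 applies.
Heating Assistance Credit: income exceeds $221,900 by $29,550, which is 15 full-or-partial $2,000 increments; reduction = 15 × $45 = $675, leaving $360.
Tuition Credit: 20% of the $229,550 excess over $21,900 is $45,910 ≥ base, so the credit is $0.
Total: $7,350 + $360 + $0 = $7,710.

$7,710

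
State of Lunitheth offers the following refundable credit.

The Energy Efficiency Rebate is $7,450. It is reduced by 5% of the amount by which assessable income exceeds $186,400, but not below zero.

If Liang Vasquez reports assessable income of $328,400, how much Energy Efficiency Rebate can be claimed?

$350

Energy Efficiency Rebate: 5% of the $142,000 excess over $186,400 is $7,100; credit = $7,450 − $7,100 = $350.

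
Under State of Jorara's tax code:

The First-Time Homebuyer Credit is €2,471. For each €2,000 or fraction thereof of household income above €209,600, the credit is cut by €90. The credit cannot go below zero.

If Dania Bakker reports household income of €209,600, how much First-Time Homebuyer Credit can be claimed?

First-Time Homebuyer Credit: €209,600 is at or below the €209,600 threshold, so the full €2,471 applies.

€2,471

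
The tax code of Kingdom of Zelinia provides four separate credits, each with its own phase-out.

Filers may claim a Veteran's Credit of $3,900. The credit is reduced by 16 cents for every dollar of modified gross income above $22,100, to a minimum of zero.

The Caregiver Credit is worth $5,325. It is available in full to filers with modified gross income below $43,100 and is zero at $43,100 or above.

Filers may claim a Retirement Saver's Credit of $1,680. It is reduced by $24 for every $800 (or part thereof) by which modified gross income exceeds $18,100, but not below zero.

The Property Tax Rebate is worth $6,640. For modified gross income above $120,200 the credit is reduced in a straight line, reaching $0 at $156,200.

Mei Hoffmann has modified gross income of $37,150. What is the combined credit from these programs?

Veteran's Credit: 16% of the $15,050 excess over $22,100 is $2,408; credit = $3,900 − $2,408 = $1,492.
Caregiver Credit: $37,150 is below the $43,100 cutoff, so the full $5,325 applies.
Retirement Saver's Credit: income exceeds $18,100 by $19,050, which is 24 full-or-partial $800 increments; reduction = 24 × $24 = $576, leaving $1,104.
Property Tax Rebate: $37,150 is at or below the $120,200 threshold, so the full $6,640 applies.
Total: $1,492 + $5,325 + $1,104 + $6,640 = $14,561.

$14,561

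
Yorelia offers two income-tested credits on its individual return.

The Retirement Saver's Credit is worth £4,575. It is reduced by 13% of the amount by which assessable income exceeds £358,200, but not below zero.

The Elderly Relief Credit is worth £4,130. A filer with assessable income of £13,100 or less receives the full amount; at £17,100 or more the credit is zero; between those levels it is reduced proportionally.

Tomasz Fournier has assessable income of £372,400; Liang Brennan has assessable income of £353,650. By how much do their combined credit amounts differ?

Tomasz (£372,400): Retirement Saver's Credit: 13% of the £14,200 excess over £358,200 is £1,846; credit = £4,575 − £1,846 = £2,729. Elderly Relief Credit: £372,400 is at or above £17,100, so the credit is £0. total £2,729 + £0 = £2,729
Liang (£353,650): Retirement Saver's Credit: £353,650 is at or below the £358,200 threshold, so the full £4,575 applies. Elderly Relief Credit: £353,650 is at or above £17,100, so the credit is £0. total £4,575 + £0 = £4,575
Difference: |£2,729 − £4,575| = £1,846.

£1,846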